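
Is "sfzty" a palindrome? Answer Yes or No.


Input string: 'sfzty'
Reversed: 'ytzfs'
Compare pairs: s[0]='s' vs s[4]='y' (mismatch), s[1]='f' vs s[3]='t' (mismatch)
Palindrome: No


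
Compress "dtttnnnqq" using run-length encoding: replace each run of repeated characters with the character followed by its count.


Input: 'dtttnnnqq'
Operation: identify consecutive runs
Runs: 'd' -> d1, 'ttt' -> t3, 'nnn' -> n3, 'qq' -> q2
Encoded: d1t3n3q2


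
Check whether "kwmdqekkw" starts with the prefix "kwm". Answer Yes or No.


Input string: 'kwmdqekkw'
Prefix to check: 'kwm'
First 3 characters of input: 'kwm'
Match: True
Result: Yes


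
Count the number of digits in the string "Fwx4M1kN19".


Input string: 'Fwx4M1kN19'
Operation: count digit characters (0-9)
Scan: 'F', 'w', 'x', '4'(digit), 'M', '1'(digit), 'k', 'N', '1'(digit), '9'(digit)
Digits found: 4
Result: 4


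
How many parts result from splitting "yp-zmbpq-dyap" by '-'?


Input string: 'yp-zmbpq-dyap'
Delimiter: '-'
Split result: 'yp', 'zmbpq', 'dyap'
Number of parts: 3


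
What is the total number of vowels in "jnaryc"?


Input string: 'jnaryc'
Operation: count vowels (a, e, i, o, u)
Scan: s[0]='j', s[1]='n', s[2]='a' (vowel), s[3]='r', s[4]='y', s[5]='c'
Vowels found: 1
Result: 1


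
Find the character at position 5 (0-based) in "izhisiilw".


Input string: 'izhisiilw'
Operation: get character at index 5
Index mapping: s[0]='i', s[1]='z', s[2]='h', s[3]='i', s[4]='s', s[5]='i'
Result: 'i'


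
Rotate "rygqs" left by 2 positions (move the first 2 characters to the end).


Input: 'rygqs', shift = 2
Operation: split at index 2 and swap parts
Front part s[0:2] = 'ry'
Back part s[2:] = 'gqs'
Rotated = back + front = 'gqs' + 'ry'
Result: gqsry


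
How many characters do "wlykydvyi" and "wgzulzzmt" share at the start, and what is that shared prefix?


String 1: 'wlykydvyi'
String 2: 'wgzulzzmt'
Compare position by position:
pos 0: 'w' vs 'w' match
pos 1: 'l' vs 'g' differ -> stop
Longest common prefix: "w" (length 1)


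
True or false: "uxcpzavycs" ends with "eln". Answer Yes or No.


Input string: 'uxcpzavycs'
Suffix to check: 'eln'
Last 3 characters of input: 'ycs'
Match: False
Result: No


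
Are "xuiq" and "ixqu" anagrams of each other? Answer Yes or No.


String 1: 'xuiq' -> sorted: 'iqux'
String 2: 'ixqu' -> sorted: 'iqux'
Compare sorted forms: 'iqux' == 'iqux'
Anagram: Yes


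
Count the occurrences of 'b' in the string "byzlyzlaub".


Input string: 'byzlyzlaub'
Target character: 'b'
Scan each position: s[0]='b', s[9]='b'
Matches found at indices: 0, 9
Total: 2


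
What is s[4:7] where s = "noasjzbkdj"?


Input string: 'noasjzbkdj'
Operation: slice [4:7]
Extract characters: s[4]='j', s[5]='z', s[6]='b'
Result: jzb


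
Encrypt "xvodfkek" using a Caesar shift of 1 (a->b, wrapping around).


Input: 'xvodfkek', shift = 1
Operation: for each letter, (position + 1) mod 26
Mapping: 'x'(23+1=24)->'y', 'v'(21+1=22)->'w', 'o'(14+1=15)->'p', 'd'(3+1=4)->'e', 'f'(5+1=6)->'g', 'k'(10+1=11)->'l', 'e'(4+1=5)->'f', 'k'(10+1=11)->'l'
Result: ywpeglfl


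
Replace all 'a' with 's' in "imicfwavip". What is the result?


Input string: 'imicfwavip'
Operation: replace 'a' with 's'
Positions of 'a': 6
After replacement: imicfwsvip


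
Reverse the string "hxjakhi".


Input string: 'hxjakhi'
Operation: reverse character order
Original order: 'h' -> 'x' -> 'j' -> 'a' -> 'k' -> 'h' -> 'i'
Reversed order: 'i' -> 'h' -> 'k' -> 'a' -> 'j' -> 'x' -> 'h'
Result: ihkajxh


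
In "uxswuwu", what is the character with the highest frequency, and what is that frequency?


Input: 'uxswuwu'
Operation: tally each character
Counts: 's':1, 'u':3, 'w':2, 'x':1
Maximum: 'u' appears 3 times


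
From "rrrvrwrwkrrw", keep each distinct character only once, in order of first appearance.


Input: 'rrrvrwrwkrrw'
Operation: keep first occurrence of each character
Scan: s[0]='r' new -> keep; s[1]='r' seen -> skip; s[2]='r' seen -> skip; s[3]='v' new -> keep; s[4]='r' seen -> skip; s[5]='w' new -> keep; s[6]='r' seen -> skip; s[7]='w' seen -> skip; s[8]='k' new -> keep; s[9]='r' seen -> skip; s[10]='r' seen -> skip; s[11]='w' seen -> skip
Result: rvwk


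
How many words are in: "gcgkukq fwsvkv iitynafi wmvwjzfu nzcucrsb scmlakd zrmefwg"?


Input string: 'gcgkukq fwsvkv iitynafi wmvwjzfu nzcucrsb scmlakd zrmefwg'
Operation: split by spaces
Words found: 'gcgkukq', 'fwsvkv', 'iitynafi', 'wmvwjzfu', 'nzcucrsb', 'scmlakd', 'zrmefwg'
Word count: 7


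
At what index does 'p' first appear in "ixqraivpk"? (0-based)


Input string: 'ixqraivpk'
Target: 'p'
Scanning left to right: s[0]='i', s[1]='x', s[2]='q', s[3]='r', s[4]='a', s[5]='i', s[6]='v', s[7]='p'
First match at index: 7


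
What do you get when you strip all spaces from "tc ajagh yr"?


Input string: 'tc ajagh yr'
Operation: remove all spaces
Words: 'tc', 'ajagh', 'yr'
Join without spaces: tcajaghyr


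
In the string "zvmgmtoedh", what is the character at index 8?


Input string: 'zvmgmtoedh'
Operation: get character at index 8
Index mapping: s[0]='z', s[1]='v', s[2]='m', s[3]='g', s[4]='m', s[5]='t', s[6]='o', s[7]='e', s[8]='d'
Result: 'd'


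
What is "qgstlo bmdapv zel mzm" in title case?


Input string: 'qgstlo bmdapv zel mzm'
Operation: capitalize first letter of each word
Word transformations: 'qgstlo'->'Qgstlo', 'bmdapv'->'Bmdapv', 'zel'->'Zel', 'mzm'->'Mzm'
Result: Qgstlo Bmdapv Zel Mzm


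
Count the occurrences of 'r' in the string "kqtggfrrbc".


Input string: 'kqtggfrrbc'
Target character: 'r'
Scan each position: s[6]='r', s[7]='r'
Matches found at indices: 6, 7
Total: 2


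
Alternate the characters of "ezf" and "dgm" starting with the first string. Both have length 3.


String 1: 'ezf'
String 2: 'dgm'
Operation: alternate characters
Pairs: 'e'+'d', 'z'+'g', 'f'+'m'
Result: edzgfm


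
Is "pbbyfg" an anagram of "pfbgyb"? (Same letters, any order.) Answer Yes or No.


String 1: 'pfbgyb' -> sorted: 'bbfgpy'
String 2: 'pbbyfg' -> sorted: 'bbfgpy'
Compare sorted forms: 'bbfgpy' == 'bbfgpy'
Anagram: Yes


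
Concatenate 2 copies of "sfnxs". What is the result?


Input string: 'sfnxs'
Operation: repeat 2 times
Concatenation: 'sfnxs' + 'sfnxs'
Result: sfnxssfnxs


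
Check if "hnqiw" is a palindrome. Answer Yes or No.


Input string: 'hnqiw'
Reversed: 'wiqnh'
Compare pairs: s[0]='h' vs s[4]='w' (mismatch), s[1]='n' vs s[3]='i' (mismatch)
Palindrome: No


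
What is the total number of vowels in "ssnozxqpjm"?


Input string: 'ssnozxqpjm'
Operation: count vowels (a, e, i, o, u)
Scan: s[0]='s', s[1]='s', s[2]='n', s[3]='o' (vowel), s[4]='z', s[5]='x', s[6]='q', s[7]='p', s[8]='j', s[9]='m'
Vowels found: 1
Result: 1


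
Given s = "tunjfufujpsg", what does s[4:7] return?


Input string: 'tunjfufujpsg'
Operation: slice [4:7]
Extract characters: s[4]='f', s[5]='u', s[6]='f'
Result: fuf


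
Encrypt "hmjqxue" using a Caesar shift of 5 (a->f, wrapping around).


Input: 'hmjqxue', shift = 5
Operation: for each letter, (position + 5) mod 26
Mapping: 'h'(7+5=12)->'m', 'm'(12+5=17)->'r', 'j'(9+5=14)->'o', 'q'(16+5=21)->'v', 'x'(23+5=28, 28 mod 26=2)->'c', 'u'(20+5=25)->'z', 'e'(4+5=9)->'j'
Result: mrovczj


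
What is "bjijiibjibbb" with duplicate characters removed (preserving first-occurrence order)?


Input: 'bjijiibjibbb'
Operation: keep first occurrence of each character
Scan: s[0]='b' new -> keep; s[1]='j' new -> keep; s[2]='i' new -> keep; s[3]='j' seen -> skip; s[4]='i' seen -> skip; s[5]='i' seen -> skip; s[6]='b' seen -> skip; s[7]='j' seen -> skip; s[8]='i' seen -> skip; s[9]='b' seen -> skip; s[10]='b' seen -> skip; s[11]='b' seen -> skip
Result: bji


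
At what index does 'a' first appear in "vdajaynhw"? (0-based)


Input string: 'vdajaynhw'
Target: 'a'
Scanning left to right: s[0]='v', s[1]='d', s[2]='a'
First match at index: 2


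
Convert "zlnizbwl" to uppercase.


Input string: 'zlnizbwl'
Operation: convert each letter to uppercase
Mapping: 'z'->'Z', 'l'->'L', 'n'->'N', 'i'->'I', 'z'->'Z', 'b'->'B', 'w'->'W', 'l'->'L'
Result: ZLNIZBWL


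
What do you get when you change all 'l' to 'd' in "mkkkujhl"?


Input string: 'mkkkujhl'
Operation: replace 'l' with 'd'
Positions of 'l': 7
After replacement: mkkkujhd


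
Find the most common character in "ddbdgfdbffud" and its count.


Input: 'ddbdgfdbffud'
Operation: tally each character
Counts: 'b':2, 'd':5, 'f':3, 'g':1, 'u':1
Maximum: 'd' appears 5 times


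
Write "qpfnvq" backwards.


Input string: 'qpfnvq'
Operation: reverse character order
Original order: 'q' -> 'p' -> 'f' -> 'n' -> 'v' -> 'q'
Reversed order: 'q' -> 'v' -> 'n' -> 'f' -> 'p' -> 'q'
Result: qvnfpq


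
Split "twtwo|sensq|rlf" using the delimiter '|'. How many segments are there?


Input string: 'twtwo|sensq|rlf'
Delimiter: '|'
Split result: 'twtwo', 'sensq', 'rlf'
Number of parts: 3


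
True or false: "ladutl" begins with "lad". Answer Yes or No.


Input string: 'ladutl'
Prefix to check: 'lad'
First 3 characters of input: 'lad'
Match: True
Result: Yes


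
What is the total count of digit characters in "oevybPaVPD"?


Input string: 'oevybPaVPD'
Operation: count digit characters (0-9)
Scan: 'o', 'e', 'v', 'y', 'b', 'P', 'a', 'V', 'P', 'D'
Digits found: 0
Result: 0


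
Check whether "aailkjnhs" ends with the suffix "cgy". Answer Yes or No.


Input string: 'aailkjnhs'
Suffix to check: 'cgy'
Last 3 characters of input: 'nhs'
Match: False
Result: No


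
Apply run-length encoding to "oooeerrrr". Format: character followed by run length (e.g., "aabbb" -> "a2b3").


Input: 'oooeerrrr'
Operation: identify consecutive runs
Runs: 'ooo' -> o3, 'ee' -> e2, 'rrrr' -> r4
Encoded: o3e2r4


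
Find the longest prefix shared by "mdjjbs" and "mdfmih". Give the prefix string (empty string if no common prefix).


String 1: 'mdjjbs'
String 2: 'mdfmih'
Compare position by position:
pos 0: 'm' vs 'm' match
pos 1: 'd' vs 'd' match
pos 2: 'j' vs 'f' differ -> stop
Longest common prefix: "md" (length 2)


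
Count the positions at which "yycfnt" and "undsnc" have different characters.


String 1: 'yycfnt'
String 2: 'undsnc'
Compare each position: pos 0: 'y'!='u', pos 1: 'y'!='n', pos 2: 'c'!='d', pos 3: 'f'!='s', pos 4: 'n'=='n', pos 5: 't'!='c'
Differing positions: 5
Hamming distance: 5


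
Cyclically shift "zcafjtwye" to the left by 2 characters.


Input: 'zcafjtwye', shift = 2
Operation: split at index 2 and swap parts
Front part s[0:2] = 'zc'
Back part s[2:] = 'afjtwye'
Rotated = back + front = 'afjtwye' + 'zc'
Result: afjtwyezc


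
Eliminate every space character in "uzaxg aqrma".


Input string: 'uzaxg aqrma'
Operation: remove all spaces
Words: 'uzaxg', 'aqrma'
Join without spaces: uzaxgaqrma


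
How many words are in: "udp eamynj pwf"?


Input string: 'udp eamynj pwf'
Operation: split by spaces
Words found: 'udp', 'eamynj', 'pwf'
Word count: 3


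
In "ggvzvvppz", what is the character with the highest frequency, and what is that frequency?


Input: 'ggvzvvppz'
Operation: tally each character
Counts: 'g':2, 'p':2, 'v':3, 'z':2
Maximum: 'v' appears 3 times


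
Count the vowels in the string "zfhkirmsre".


Input string: 'zfhkirmsre'
Operation: count vowels (a, e, i, o, u)
Scan: s[0]='z', s[1]='f', s[2]='h', s[3]='k', s[4]='i' (vowel), s[5]='r', s[6]='m', s[7]='s', s[8]='r', s[9]='e' (vowel)
Vowels found: 2
Result: 2


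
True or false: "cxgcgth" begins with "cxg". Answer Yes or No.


Input string: 'cxgcgth'
Prefix to check: 'cxg'
First 3 characters of input: 'cxg'
Match: True
Result: Yes


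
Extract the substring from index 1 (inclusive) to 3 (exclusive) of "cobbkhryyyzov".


Input string: 'cobbkhryyyzov'
Operation: slice [1:3]
Extract characters: s[1]='o', s[2]='b'
Result: ob


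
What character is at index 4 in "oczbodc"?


Input string: 'oczbodc'
Operation: get character at index 4
Index mapping: s[0]='o', s[1]='c', s[2]='z', s[3]='b', s[4]='o'
Result: 'o'


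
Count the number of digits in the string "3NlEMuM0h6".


Input string: '3NlEMuM0h6'
Operation: count digit characters (0-9)
Scan: '3'(digit), 'N', 'l', 'E', 'M', 'u', 'M', '0'(digit), 'h', '6'(digit)
Digits found: 3
Result: 3


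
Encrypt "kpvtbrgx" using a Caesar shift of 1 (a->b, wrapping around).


Input: 'kpvtbrgx', shift = 1
Operation: for each letter, (position + 1) mod 26
Mapping: 'k'(10+1=11)->'l', 'p'(15+1=16)->'q', 'v'(21+1=22)->'w', 't'(19+1=20)->'u', 'b'(1+1=2)->'c', 'r'(17+1=18)->'s', 'g'(6+1=7)->'h', 'x'(23+1=24)->'y'
Result: lqwucshy


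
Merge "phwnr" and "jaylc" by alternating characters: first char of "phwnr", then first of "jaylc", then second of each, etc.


String 1: 'phwnr'
String 2: 'jaylc'
Operation: alternate characters
Pairs: 'p'+'j', 'h'+'a', 'w'+'y', 'n'+'l', 'r'+'c'
Result: pjhawynlrc


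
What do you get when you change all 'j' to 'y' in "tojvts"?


Input string: 'tojvts'
Operation: replace 'j' with 'y'
Positions of 'j': 2
After replacement: toyvts


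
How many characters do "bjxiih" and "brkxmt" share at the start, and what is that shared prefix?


String 1: 'bjxiih'
String 2: 'brkxmt'
Compare position by position:
pos 0: 'b' vs 'b' match
pos 1: 'j' vs 'r' differ -> stop
Longest common prefix: "b" (length 1)


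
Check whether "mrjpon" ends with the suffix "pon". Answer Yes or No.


Input string: 'mrjpon'
Suffix to check: 'pon'
Last 3 characters of input: 'pon'
Match: True
Result: Yes


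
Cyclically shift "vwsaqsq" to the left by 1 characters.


Input: 'vwsaqsq', shift = 1
Operation: split at index 1 and swap parts
Front part s[0:1] = 'v'
Back part s[1:] = 'wsaqsq'
Rotated = back + front = 'wsaqsq' + 'v'
Result: wsaqsqv


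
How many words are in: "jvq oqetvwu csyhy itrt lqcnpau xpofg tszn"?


Input string: 'jvq oqetvwu csyhy itrt lqcnpau xpofg tszn'
Operation: split by spaces
Words found: 'jvq', 'oqetvwu', 'csyhy', 'itrt', 'lqcnpau', 'xpofg', 'tszn'
Word count: 7


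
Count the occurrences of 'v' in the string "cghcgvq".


Input string: 'cghcgvq'
Target character: 'v'
Scan each position: s[5]='v'
Matches found at indices: 5
Total: 1


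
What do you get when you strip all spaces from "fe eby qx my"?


Input string: 'fe eby qx my'
Operation: remove all spaces
Words: 'fe', 'eby', 'qx', 'my'
Join without spaces: feebyqxmy


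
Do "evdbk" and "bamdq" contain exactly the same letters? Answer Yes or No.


String 1: 'evdbk' -> sorted: 'bdekv'
String 2: 'bamdq' -> sorted: 'abdmq'
Compare sorted forms: 'bdekv' != 'abdmq'
Anagram: No


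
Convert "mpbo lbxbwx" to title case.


Input string: 'mpbo lbxbwx'
Operation: capitalize first letter of each word
Word transformations: 'mpbo'->'Mpbo', 'lbxbwx'->'Lbxbwx'
Result: Mpbo Lbxbwx


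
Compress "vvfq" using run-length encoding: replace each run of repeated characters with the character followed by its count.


Input: 'vvfq'
Operation: identify consecutive runs
Runs: 'vv' -> v2, 'f' -> f1, 'q' -> q1
Encoded: v2f1q1


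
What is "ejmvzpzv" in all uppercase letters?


Input string: 'ejmvzpzv'
Operation: convert each letter to uppercase
Mapping: 'e'->'E', 'j'->'J', 'm'->'M', 'v'->'V', 'z'->'Z', 'p'->'P', 'z'->'Z', 'v'->'V'
Result: EJMVZPZV


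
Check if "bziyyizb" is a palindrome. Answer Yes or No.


Input string: 'bziyyizb'
Reversed: 'bziyyizb'
Compare pairs: s[0]='b' vs s[7]='b' (match), s[1]='z' vs s[6]='z' (match), s[2]='i' vs s[5]='i' (match), s[3]='y' vs s[4]='y' (match)
Palindrome: Yes


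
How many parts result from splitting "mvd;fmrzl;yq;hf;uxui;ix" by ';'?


Input string: 'mvd;fmrzl;yq;hf;uxui;ix'
Delimiter: ';'
Split result: 'mvd', 'fmrzl', 'yq', 'hf', 'uxui', 'ix'
Number of parts: 6


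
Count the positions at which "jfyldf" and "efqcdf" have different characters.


String 1: 'jfyldf'
String 2: 'efqcdf'
Compare each position: pos 0: 'j'!='e', pos 1: 'f'=='f', pos 2: 'y'!='q', pos 3: 'l'!='c', pos 4: 'd'=='d', pos 5: 'f'=='f'
Differing positions: 3
Hamming distance: 3


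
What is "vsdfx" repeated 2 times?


Input string: 'vsdfx'
Operation: repeat 2 times
Concatenation: 'vsdfx' + 'vsdfx'
Result: vsdfxvsdfx


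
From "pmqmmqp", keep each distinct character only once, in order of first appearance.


Input: 'pmqmmqp'
Operation: keep first occurrence of each character
Scan: s[0]='p' new -> keep; s[1]='m' new -> keep; s[2]='q' new -> keep; s[3]='m' seen -> skip; s[4]='m' seen -> skip; s[5]='q' seen -> skip; s[6]='p' seen -> skip
Result: pmq


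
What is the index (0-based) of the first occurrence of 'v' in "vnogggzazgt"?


Input string: 'vnogggzazgt'
Target: 'v'
Scanning left to right: s[0]='v'
First match at index: 0


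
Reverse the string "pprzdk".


Input string: 'pprzdk'
Operation: reverse character order
Original order: 'p' -> 'p' -> 'r' -> 'z' -> 'd' -> 'k'
Reversed order: 'k' -> 'd' -> 'z' -> 'r' -> 'p' -> 'p'
Result: kdzrpp


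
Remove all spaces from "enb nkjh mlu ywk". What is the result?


Input string: 'enb nkjh mlu ywk'
Operation: remove all spaces
Words: 'enb', 'nkjh', 'mlu', 'ywk'
Join without spaces: enbnkjhmluywk


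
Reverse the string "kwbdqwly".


Input string: 'kwbdqwly'
Operation: reverse character order
Original order: 'k' -> 'w' -> 'b' -> 'd' -> 'q' -> 'w' -> 'l' -> 'y'
Reversed order: 'y' -> 'l' -> 'w' -> 'q' -> 'd' -> 'b' -> 'w' -> 'k'
Result: ylwqdbwk


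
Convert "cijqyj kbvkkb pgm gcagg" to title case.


Input string: 'cijqyj kbvkkb pgm gcagg'
Operation: capitalize first letter of each word
Word transformations: 'cijqyj'->'Cijqyj', 'kbvkkb'->'Kbvkkb', 'pgm'->'Pgm', 'gcagg'->'Gcagg'
Result: Cijqyj Kbvkkb Pgm Gcagg


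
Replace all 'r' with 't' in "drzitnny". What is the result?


Input string: 'drzitnny'
Operation: replace 'r' with 't'
Positions of 'r': 1
After replacement: dtzitnny


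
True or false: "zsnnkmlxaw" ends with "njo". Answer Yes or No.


Input string: 'zsnnkmlxaw'
Suffix to check: 'njo'
Last 3 characters of input: 'xaw'
Match: False
Result: No


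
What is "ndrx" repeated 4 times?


Input string: 'ndrx'
Operation: repeat 4 times
Concatenation: 'ndrx' + 'ndrx' + 'ndrx' + 'ndrx'
Result: ndrxndrxndrxndrx


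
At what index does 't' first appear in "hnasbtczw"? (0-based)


Input string: 'hnasbtczw'
Target: 't'
Scanning left to right: s[0]='h', s[1]='n', s[2]='a', s[3]='s', s[4]='b', s[5]='t'
First match at index: 5


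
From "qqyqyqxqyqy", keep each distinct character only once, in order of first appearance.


Input: 'qqyqyqxqyqy'
Operation: keep first occurrence of each character
Scan: s[0]='q' new -> keep; s[1]='q' seen -> skip; s[2]='y' new -> keep; s[3]='q' seen -> skip; s[4]='y' seen -> skip; s[5]='q' seen -> skip; s[6]='x' new -> keep; s[7]='q' seen -> skip; s[8]='y' seen -> skip; s[9]='q' seen -> skip; s[10]='y' seen -> skip
Result: qyx


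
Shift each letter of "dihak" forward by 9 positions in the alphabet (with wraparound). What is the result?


Input: 'dihak', shift = 9
Operation: for each letter, (position + 9) mod 26
Mapping: 'd'(3+9=12)->'m', 'i'(8+9=17)->'r', 'h'(7+9=16)->'q', 'a'(0+9=9)->'j', 'k'(10+9=19)->'t'
Result: mrqjt


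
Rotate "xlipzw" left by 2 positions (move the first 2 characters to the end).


Input: 'xlipzw', shift = 2
Operation: split at index 2 and swap parts
Front part s[0:2] = 'xl'
Back part s[2:] = 'ipzw'
Rotated = back + front = 'ipzw' + 'xl'
Result: ipzwxl


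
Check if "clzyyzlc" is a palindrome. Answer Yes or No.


Input string: 'clzyyzlc'
Reversed: 'clzyyzlc'
Compare pairs: s[0]='c' vs s[7]='c' (match), s[1]='l' vs s[6]='l' (match), s[2]='z' vs s[5]='z' (match), s[3]='y' vs s[4]='y' (match)
Palindrome: Yes


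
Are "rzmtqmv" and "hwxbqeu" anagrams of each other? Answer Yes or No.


String 1: 'rzmtqmv' -> sorted: 'mmqrtvz'
String 2: 'hwxbqeu' -> sorted: 'behquwx'
Compare sorted forms: 'mmqrtvz' != 'behquwx'
Anagram: No


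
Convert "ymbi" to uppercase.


Input string: 'ymbi'
Operation: convert each letter to uppercase
Mapping: 'y'->'Y', 'm'->'M', 'b'->'B', 'i'->'I'
Result: YMBI


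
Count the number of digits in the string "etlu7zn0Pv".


Input string: 'etlu7zn0Pv'
Operation: count digit characters (0-9)
Scan: 'e', 't', 'l', 'u', '7'(digit), 'z', 'n', '0'(digit), 'P', 'v'
Digits found: 2
Result: 2


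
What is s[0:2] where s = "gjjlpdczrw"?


Input string: 'gjjlpdczrw'
Operation: slice [0:2]
Extract characters: s[0]='g', s[1]='j'
Result: gj


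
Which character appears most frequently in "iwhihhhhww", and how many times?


Input: 'iwhihhhhww'
Operation: tally each character
Counts: 'h':5, 'i':2, 'w':3
Maximum: 'h' appears 5 times


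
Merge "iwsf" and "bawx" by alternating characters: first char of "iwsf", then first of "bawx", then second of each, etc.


String 1: 'iwsf'
String 2: 'bawx'
Operation: alternate characters
Pairs: 'i'+'b', 'w'+'a', 's'+'w', 'f'+'x'
Result: ibwaswfx


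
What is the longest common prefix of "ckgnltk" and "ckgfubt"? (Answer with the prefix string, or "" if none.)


String 1: 'ckgnltk'
String 2: 'ckgfubt'
Compare position by position:
pos 0: 'c' vs 'c' match
pos 1: 'k' vs 'k' match
pos 2: 'g' vs 'g' match
pos 3: 'n' vs 'f' differ -> stop
Longest common prefix: "ckg" (length 3)


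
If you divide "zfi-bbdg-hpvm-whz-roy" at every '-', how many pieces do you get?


Input string: 'zfi-bbdg-hpvm-whz-roy'
Delimiter: '-'
Split result: 'zfi', 'bbdg', 'hpvm', 'whz', 'roy'
Number of parts: 5


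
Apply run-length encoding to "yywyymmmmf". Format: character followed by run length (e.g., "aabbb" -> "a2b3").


Input: 'yywyymmmmf'
Operation: identify consecutive runs
Runs: 'yy' -> y2, 'w' -> w1, 'yy' -> y2, 'mmmm' -> m4, 'f' -> f1
Encoded: y2w1y2m4f1


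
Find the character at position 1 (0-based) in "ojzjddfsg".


Input string: 'ojzjddfsg'
Operation: get character at index 1
Index mapping: s[0]='o', s[1]='j'
Result: 'j'


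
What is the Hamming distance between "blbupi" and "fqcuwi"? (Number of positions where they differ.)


String 1: 'blbupi'
String 2: 'fqcuwi'
Compare each position: pos 0: 'b'!='f', pos 1: 'l'!='q', pos 2: 'b'!='c', pos 3: 'u'=='u', pos 4: 'p'!='w', pos 5: 'i'=='i'
Differing positions: 4
Hamming distance: 4


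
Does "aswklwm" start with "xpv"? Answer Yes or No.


Input string: 'aswklwm'
Prefix to check: 'xpv'
First 3 characters of input: 'asw'
Match: False
Result: No


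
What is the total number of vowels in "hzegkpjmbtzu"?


Input string: 'hzegkpjmbtzu'
Operation: count vowels (a, e, i, o, u)
Scan: s[0]='h', s[1]='z', s[2]='e' (vowel), s[3]='g', s[4]='k', s[5]='p', s[6]='j', s[7]='m', s[8]='b', s[9]='t', s[10]='z', s[11]='u' (vowel)
Vowels found: 2
Result: 2


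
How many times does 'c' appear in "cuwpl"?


Input string: 'cuwpl'
Target character: 'c'
Scan each position: s[0]='c'
Matches found at indices: 0
Total: 1


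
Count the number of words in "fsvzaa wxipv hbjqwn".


Input string: 'fsvzaa wxipv hbjqwn'
Operation: split by spaces
Words found: 'fsvzaa', 'wxipv', 'hbjqwn'
Word count: 3


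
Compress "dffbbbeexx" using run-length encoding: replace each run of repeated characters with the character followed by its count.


Input: 'dffbbbeexx'
Operation: identify consecutive runs
Runs: 'd' -> d1, 'ff' -> f2, 'bbb' -> b3, 'ee' -> e2, 'xx' -> x2
Encoded: d1f2b3e2x2


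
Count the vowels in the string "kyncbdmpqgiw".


Input string: 'kyncbdmpqgiw'
Operation: count vowels (a, e, i, o, u)
Scan: s[0]='k', s[1]='y', s[2]='n', s[3]='c', s[4]='b', s[5]='d', s[6]='m', s[7]='p', s[8]='q', s[9]='g', s[10]='i' (vowel), s[11]='w'
Vowels found: 1
Result: 1


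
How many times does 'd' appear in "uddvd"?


Input string: 'uddvd'
Target character: 'd'
Scan each position: s[1]='d', s[2]='d', s[4]='d'
Matches found at indices: 1, 2, 4
Total: 3


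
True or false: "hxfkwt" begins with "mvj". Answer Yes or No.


Input string: 'hxfkwt'
Prefix to check: 'mvj'
First 3 characters of input: 'hxf'
Match: False
Result: No


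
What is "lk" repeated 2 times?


Input string: 'lk'
Operation: repeat 2 times
Concatenation: 'lk' + 'lk'
Result: lklk


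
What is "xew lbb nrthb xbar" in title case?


Input string: 'xew lbb nrthb xbar'
Operation: capitalize first letter of each word
Word transformations: 'xew'->'Xew', 'lbb'->'Lbb', 'nrthb'->'Nrthb', 'xbar'->'Xbar'
Result: Xew Lbb Nrthb Xbar


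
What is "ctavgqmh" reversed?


Input string: 'ctavgqmh'
Operation: reverse character order
Original order: 'c' -> 't' -> 'a' -> 'v' -> 'g' -> 'q' -> 'm' -> 'h'
Reversed order: 'h' -> 'm' -> 'q' -> 'g' -> 'v' -> 'a' -> 't' -> 'c'
Result: hmqgvatc


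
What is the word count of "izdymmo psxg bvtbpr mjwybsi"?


Input string: 'izdymmo psxg bvtbpr mjwybsi'
Operation: split by spaces
Words found: 'izdymmo', 'psxg', 'bvtbpr', 'mjwybsi'
Word count: 4


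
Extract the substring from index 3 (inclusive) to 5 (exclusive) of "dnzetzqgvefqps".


Input string: 'dnzetzqgvefqps'
Operation: slice [3:5]
Extract characters: s[3]='e', s[4]='t'
Result: et


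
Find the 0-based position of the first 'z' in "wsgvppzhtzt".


Input string: 'wsgvppzhtzt'
Target: 'z'
Scanning left to right: s[0]='w', s[1]='s', s[2]='g', s[3]='v', s[4]='p', s[5]='p', s[6]='z'
First match at index: 6


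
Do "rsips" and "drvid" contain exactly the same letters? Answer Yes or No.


String 1: 'rsips' -> sorted: 'iprss'
String 2: 'drvid' -> sorted: 'ddirv'
Compare sorted forms: 'iprss' != 'ddirv'
Anagram: No


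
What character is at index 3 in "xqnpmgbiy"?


Input string: 'xqnpmgbiy'
Operation: get character at index 3
Index mapping: s[0]='x', s[1]='q', s[2]='n', s[3]='p'
Result: 'p'


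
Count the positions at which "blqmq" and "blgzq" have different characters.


String 1: 'blqmq'
String 2: 'blgzq'
Compare each position: pos 0: 'b'=='b', pos 1: 'l'=='l', pos 2: 'q'!='g', pos 3: 'm'!='z', pos 4: 'q'=='q'
Differing positions: 2
Hamming distance: 2


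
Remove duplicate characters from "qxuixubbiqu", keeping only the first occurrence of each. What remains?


Input: 'qxuixubbiqu'
Operation: keep first occurrence of each character
Scan: s[0]='q' new -> keep; s[1]='x' new -> keep; s[2]='u' new -> keep; s[3]='i' new -> keep; s[4]='x' seen -> skip; s[5]='u' seen -> skip; s[6]='b' new -> keep; s[7]='b' seen -> skip; s[8]='i' seen -> skip; s[9]='q' seen -> skip; s[10]='u' seen -> skip
Result: qxuib


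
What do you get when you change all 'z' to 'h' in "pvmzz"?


Input string: 'pvmzz'
Operation: replace 'z' with 'h'
Positions of 'z': 3, 4
After replacement: pvmhh


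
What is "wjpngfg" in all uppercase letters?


Input string: 'wjpngfg'
Operation: convert each letter to uppercase
Mapping: 'w'->'W', 'j'->'J', 'p'->'P', 'n'->'N', 'g'->'G', 'f'->'F', 'g'->'G'
Result: WJPNGFG


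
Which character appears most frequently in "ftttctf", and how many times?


Input: 'ftttctf'
Operation: tally each character
Counts: 'c':1, 'f':2, 't':4
Maximum: 't' appears 4 times


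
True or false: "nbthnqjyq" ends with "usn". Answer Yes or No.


Input string: 'nbthnqjyq'
Suffix to check: 'usn'
Last 3 characters of input: 'jyq'
Match: False
Result: No


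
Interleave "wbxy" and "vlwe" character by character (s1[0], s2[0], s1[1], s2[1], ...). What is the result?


String 1: 'wbxy'
String 2: 'vlwe'
Operation: alternate characters
Pairs: 'w'+'v', 'b'+'l', 'x'+'w', 'y'+'e'
Result: wvblxwye


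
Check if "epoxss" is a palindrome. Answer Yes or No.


Input string: 'epoxss'
Reversed: 'ssxope'
Compare pairs: s[0]='e' vs s[5]='s' (mismatch), s[1]='p' vs s[4]='s' (mismatch), s[2]='o' vs s[3]='x' (mismatch)
Palindrome: No


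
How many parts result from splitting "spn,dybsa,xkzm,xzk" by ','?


Input string: 'spn,dybsa,xkzm,xzk'
Delimiter: ','
Split result: 'spn', 'dybsa', 'xkzm', 'xzk'
Number of parts: 4


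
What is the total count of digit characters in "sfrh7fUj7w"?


Input string: 'sfrh7fUj7w'
Operation: count digit characters (0-9)
Scan: 's', 'f', 'r', 'h', '7'(digit), 'f', 'U', 'j', '7'(digit), 'w'
Digits found: 2
Result: 2


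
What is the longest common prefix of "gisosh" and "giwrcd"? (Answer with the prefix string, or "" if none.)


String 1: 'gisosh'
String 2: 'giwrcd'
Compare position by position:
pos 0: 'g' vs 'g' match
pos 1: 'i' vs 'i' match
pos 2: 's' vs 'w' differ -> stop
Longest common prefix: "gi" (length 2)


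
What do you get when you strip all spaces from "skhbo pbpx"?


Input string: 'skhbo pbpx'
Operation: remove all spaces
Words: 'skhbo', 'pbpx'
Join without spaces: skhbopbpx


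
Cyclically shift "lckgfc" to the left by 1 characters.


Input: 'lckgfc', shift = 1
Operation: split at index 1 and swap parts
Front part s[0:1] = 'l'
Back part s[1:] = 'ckgfc'
Rotated = back + front = 'ckgfc' + 'l'
Result: ckgfcl


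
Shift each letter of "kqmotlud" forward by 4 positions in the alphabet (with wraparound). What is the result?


Input: 'kqmotlud', shift = 4
Operation: for each letter, (position + 4) mod 26
Mapping: 'k'(10+4=14)->'o', 'q'(16+4=20)->'u', 'm'(12+4=16)->'q', 'o'(14+4=18)->'s', 't'(19+4=23)->'x', 'l'(11+4=15)->'p', 'u'(20+4=24)->'y', 'd'(3+4=7)->'h'
Result: ouqsxpyh


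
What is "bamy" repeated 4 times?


Input string: 'bamy'
Operation: repeat 4 times
Concatenation: 'bamy' + 'bamy' + 'bamy' + 'bamy'
Result: bamybamybamybamy


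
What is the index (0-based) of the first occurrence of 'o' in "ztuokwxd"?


Input string: 'ztuokwxd'
Target: 'o'
Scanning left to right: s[0]='z', s[1]='t', s[2]='u', s[3]='o'
First match at index: 3


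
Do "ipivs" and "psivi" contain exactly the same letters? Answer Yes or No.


String 1: 'ipivs' -> sorted: 'iipsv'
String 2: 'psivi' -> sorted: 'iipsv'
Compare sorted forms: 'iipsv' == 'iipsv'
Anagram: Yes


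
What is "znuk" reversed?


Input string: 'znuk'
Operation: reverse character order
Original order: 'z' -> 'n' -> 'u' -> 'k'
Reversed order: 'k' -> 'u' -> 'n' -> 'z'
Result: kunz


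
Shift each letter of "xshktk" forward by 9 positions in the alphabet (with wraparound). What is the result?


Input: 'xshktk', shift = 9
Operation: for each letter, (position + 9) mod 26
Mapping: 'x'(23+9=32, 32 mod 26=6)->'g', 's'(18+9=27, 27 mod 26=1)->'b', 'h'(7+9=16)->'q', 'k'(10+9=19)->'t', 't'(19+9=28, 28 mod 26=2)->'c', 'k'(10+9=19)->'t'
Result: gbqtct


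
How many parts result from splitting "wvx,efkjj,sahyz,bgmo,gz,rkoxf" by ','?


Input string: 'wvx,efkjj,sahyz,bgmo,gz,rkoxf'
Delimiter: ','
Split result: 'wvx', 'efkjj', 'sahyz', 'bgmo', 'gz', 'rkoxf'
Number of parts: 6


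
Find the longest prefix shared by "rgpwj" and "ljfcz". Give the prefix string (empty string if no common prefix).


String 1: 'rgpwj'
String 2: 'ljfcz'
Compare position by position:
pos 0: 'r' vs 'l' differ -> stop
Longest common prefix: "" (length 0)


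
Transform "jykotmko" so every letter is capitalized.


Input string: 'jykotmko'
Operation: convert each letter to uppercase
Mapping: 'j'->'J', 'y'->'Y', 'k'->'K', 'o'->'O', 't'->'T', 'm'->'M', 'k'->'K', 'o'->'O'
Result: JYKOTMKO


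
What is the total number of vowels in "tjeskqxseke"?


Input string: 'tjeskqxseke'
Operation: count vowels (a, e, i, o, u)
Scan: s[0]='t', s[1]='j', s[2]='e' (vowel), s[3]='s', s[4]='k', s[5]='q', s[6]='x', s[7]='s', s[8]='e' (vowel), s[9]='k', s[10]='e' (vowel)
Vowels found: 3
Result: 3


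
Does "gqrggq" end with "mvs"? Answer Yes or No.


Input string: 'gqrggq'
Suffix to check: 'mvs'
Last 3 characters of input: 'ggq'
Match: False
Result: No


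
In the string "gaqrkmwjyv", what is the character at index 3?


Input string: 'gaqrkmwjyv'
Operation: get character at index 3
Index mapping: s[0]='g', s[1]='a', s[2]='q', s[3]='r'
Result: 'r'


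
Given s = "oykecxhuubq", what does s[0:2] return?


Input string: 'oykecxhuubq'
Operation: slice [0:2]
Extract characters: s[0]='o', s[1]='y'
Result: oy


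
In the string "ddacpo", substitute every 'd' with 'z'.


Input string: 'ddacpo'
Operation: replace 'd' with 'z'
Positions of 'd': 0, 1
After replacement: zzacpo


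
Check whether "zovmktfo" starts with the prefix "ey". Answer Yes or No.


Input string: 'zovmktfo'
Prefix to check: 'ey'
First 2 characters of input: 'zo'
Match: False
Result: No


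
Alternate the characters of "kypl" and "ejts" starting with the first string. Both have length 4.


String 1: 'kypl'
String 2: 'ejts'
Operation: alternate characters
Pairs: 'k'+'e', 'y'+'j', 'p'+'t', 'l'+'s'
Result: keyjptls


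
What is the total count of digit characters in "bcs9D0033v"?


Input string: 'bcs9D0033v'
Operation: count digit characters (0-9)
Scan: 'b', 'c', 's', '9'(digit), 'D', '0'(digit), '0'(digit), '3'(digit), '3'(digit), 'v'
Digits found: 5
Result: 5


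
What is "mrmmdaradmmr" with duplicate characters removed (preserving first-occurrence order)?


Input: 'mrmmdaradmmr'
Operation: keep first occurrence of each character
Scan: s[0]='m' new -> keep; s[1]='r' new -> keep; s[2]='m' seen -> skip; s[3]='m' seen -> skip; s[4]='d' new -> keep; s[5]='a' new -> keep; s[6]='r' seen -> skip; s[7]='a' seen -> skip; s[8]='d' seen -> skip; s[9]='m' seen -> skip; s[10]='m' seen -> skip; s[11]='r' seen -> skip
Result: mrda


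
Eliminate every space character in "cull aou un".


Input string: 'cull aou un'
Operation: remove all spaces
Words: 'cull', 'aou', 'un'
Join without spaces: cullaouun


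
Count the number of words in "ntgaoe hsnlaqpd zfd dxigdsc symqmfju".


Input string: 'ntgaoe hsnlaqpd zfd dxigdsc symqmfju'
Operation: split by spaces
Words found: 'ntgaoe', 'hsnlaqpd', 'zfd', 'dxigdsc', 'symqmfju'
Word count: 5


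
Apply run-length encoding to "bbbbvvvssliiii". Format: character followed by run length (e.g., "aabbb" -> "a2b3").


Input: 'bbbbvvvssliiii'
Operation: identify consecutive runs
Runs: 'bbbb' -> b4, 'vvv' -> v3, 'ss' -> s2, 'l' -> l1, 'iiii' -> i4
Encoded: b4v3s2l1i4


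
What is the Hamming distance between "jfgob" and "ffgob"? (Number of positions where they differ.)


String 1: 'jfgob'
String 2: 'ffgob'
Compare each position: pos 0: 'j'!='f', pos 1: 'f'=='f', pos 2: 'g'=='g', pos 3: 'o'=='o', pos 4: 'b'=='b'
Differing positions: 1
Hamming distance: 1


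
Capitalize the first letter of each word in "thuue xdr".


Input string: 'thuue xdr'
Operation: capitalize first letter of each word
Word transformations: 'thuue'->'Thuue', 'xdr'->'Xdr'
Result: Thuue Xdr


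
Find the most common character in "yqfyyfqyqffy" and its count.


Input: 'yqfyyfqyqffy'
Operation: tally each character
Counts: 'f':4, 'q':3, 'y':5
Maximum: 'y' appears 5 times


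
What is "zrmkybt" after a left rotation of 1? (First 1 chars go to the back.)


Input: 'zrmkybt', shift = 1
Operation: split at index 1 and swap parts
Front part s[0:1] = 'z'
Back part s[1:] = 'rmkybt'
Rotated = back + front = 'rmkybt' + 'z'
Result: rmkybtz


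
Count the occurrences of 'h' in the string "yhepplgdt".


Input string: 'yhepplgdt'
Target character: 'h'
Scan each position: s[1]='h'
Matches found at indices: 1
Total: 1


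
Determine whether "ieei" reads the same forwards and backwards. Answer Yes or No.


Input string: 'ieei'
Reversed: 'ieei'
Compare pairs: s[0]='i' vs s[3]='i' (match), s[1]='e' vs s[2]='e' (match)
Palindrome: Yes


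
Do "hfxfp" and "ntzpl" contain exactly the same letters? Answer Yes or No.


String 1: 'hfxfp' -> sorted: 'ffhpx'
String 2: 'ntzpl' -> sorted: 'lnptz'
Compare sorted forms: 'ffhpx' != 'lnptz'
Anagram: No


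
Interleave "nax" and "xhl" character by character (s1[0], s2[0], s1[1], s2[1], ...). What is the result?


String 1: 'nax'
String 2: 'xhl'
Operation: alternate characters
Pairs: 'n'+'x', 'a'+'h', 'x'+'l'
Result: nxahxl


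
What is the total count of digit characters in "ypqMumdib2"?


Input string: 'ypqMumdib2'
Operation: count digit characters (0-9)
Scan: 'y', 'p', 'q', 'M', 'u', 'm', 'd', 'i', 'b', '2'(digit)
Digits found: 1
Result: 1


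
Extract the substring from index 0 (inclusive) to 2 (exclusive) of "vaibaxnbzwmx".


Input string: 'vaibaxnbzwmx'
Operation: slice [0:2]
Extract characters: s[0]='v', s[1]='a'
Result: va


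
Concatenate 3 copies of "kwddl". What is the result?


Input string: 'kwddl'
Operation: repeat 3 times
Concatenation: 'kwddl' + 'kwddl' + 'kwddl'
Result: kwddlkwddlkwddl


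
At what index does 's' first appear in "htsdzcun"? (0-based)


Input string: 'htsdzcun'
Target: 's'
Scanning left to right: s[0]='h', s[1]='t', s[2]='s'
First match at index: 2


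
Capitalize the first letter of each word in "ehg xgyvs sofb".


Input string: 'ehg xgyvs sofb'
Operation: capitalize first letter of each word
Word transformations: 'ehg'->'Ehg', 'xgyvs'->'Xgyvs', 'sofb'->'Sofb'
Result: Ehg Xgyvs Sofb


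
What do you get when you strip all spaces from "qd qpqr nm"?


Input string: 'qd qpqr nm'
Operation: remove all spaces
Words: 'qd', 'qpqr', 'nm'
Join without spaces: qdqpqrnm


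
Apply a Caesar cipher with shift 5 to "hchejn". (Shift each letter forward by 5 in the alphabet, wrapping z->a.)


Input: 'hchejn', shift = 5
Operation: for each letter, (position + 5) mod 26
Mapping: 'h'(7+5=12)->'m', 'c'(2+5=7)->'h', 'h'(7+5=12)->'m', 'e'(4+5=9)->'j', 'j'(9+5=14)->'o', 'n'(13+5=18)->'s'
Result: mhmjos


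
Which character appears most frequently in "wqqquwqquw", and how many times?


Input: 'wqqquwqquw'
Operation: tally each character
Counts: 'q':5, 'u':2, 'w':3
Maximum: 'q' appears 5 times


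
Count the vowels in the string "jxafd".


Input string: 'jxafd'
Operation: count vowels (a, e, i, o, u)
Scan: s[0]='j', s[1]='x', s[2]='a' (vowel), s[3]='f', s[4]='d'
Vowels found: 1
Result: 1


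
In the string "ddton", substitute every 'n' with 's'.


Input string: 'ddton'
Operation: replace 'n' with 's'
Positions of 'n': 4
After replacement: ddtos


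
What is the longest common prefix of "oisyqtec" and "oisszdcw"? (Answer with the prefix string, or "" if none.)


String 1: 'oisyqtec'
String 2: 'oisszdcw'
Compare position by position:
pos 0: 'o' vs 'o' match
pos 1: 'i' vs 'i' match
pos 2: 's' vs 's' match
pos 3: 'y' vs 's' differ -> stop
Longest common prefix: "ois" (length 3)


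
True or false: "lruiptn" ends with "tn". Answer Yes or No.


Input string: 'lruiptn'
Suffix to check: 'tn'
Last 2 characters of input: 'tn'
Match: True
Result: Yes


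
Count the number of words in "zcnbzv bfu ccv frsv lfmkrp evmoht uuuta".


Input string: 'zcnbzv bfu ccv frsv lfmkrp evmoht uuuta'
Operation: split by spaces
Words found: 'zcnbzv', 'bfu', 'ccv', 'frsv', 'lfmkrp', 'evmoht', 'uuuta'
Word count: 7


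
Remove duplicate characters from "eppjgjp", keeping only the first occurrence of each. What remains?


Input: 'eppjgjp'
Operation: keep first occurrence of each character
Scan: s[0]='e' new -> keep; s[1]='p' new -> keep; s[2]='p' seen -> skip; s[3]='j' new -> keep; s[4]='g' new -> keep; s[5]='j' seen -> skip; s[6]='p' seen -> skip
Result: epjg


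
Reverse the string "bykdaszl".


Input string: 'bykdaszl'
Operation: reverse character order
Original order: 'b' -> 'y' -> 'k' -> 'd' -> 'a' -> 's' -> 'z' -> 'l'
Reversed order: 'l' -> 'z' -> 's' -> 'a' -> 'd' -> 'k' -> 'y' -> 'b'
Result: lzsadkyb


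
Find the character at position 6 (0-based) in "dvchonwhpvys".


Input string: 'dvchonwhpvys'
Operation: get character at index 6
Index mapping: s[0]='d', s[1]='v', s[2]='c', s[3]='h', s[4]='o', s[5]='n', s[6]='w'
Result: 'w'


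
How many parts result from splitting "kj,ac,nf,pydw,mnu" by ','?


Input string: 'kj,ac,nf,pydw,mnu'
Delimiter: ','
Split result: 'kj', 'ac', 'nf', 'pydw', 'mnu'
Number of parts: 5
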